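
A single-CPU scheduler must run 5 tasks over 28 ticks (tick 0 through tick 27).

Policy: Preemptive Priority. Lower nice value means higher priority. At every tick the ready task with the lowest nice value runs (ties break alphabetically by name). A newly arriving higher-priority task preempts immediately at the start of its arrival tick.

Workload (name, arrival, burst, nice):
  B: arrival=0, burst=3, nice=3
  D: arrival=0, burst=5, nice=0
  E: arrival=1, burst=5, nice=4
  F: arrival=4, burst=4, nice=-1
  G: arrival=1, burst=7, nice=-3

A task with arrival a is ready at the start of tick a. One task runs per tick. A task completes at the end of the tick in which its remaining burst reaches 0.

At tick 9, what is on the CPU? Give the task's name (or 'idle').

running at tick 9 = F

t=0: ready={B,D} → run D
t=1: ready={B,D,E,G} → run G
t=2: ready={B,D,E,G} → run G
t=3: ready={B,D,E,G} → run G
t=4: ready={B,D,E,F,G} → run G
t=5: ready={B,D,E,F,G} → run G
t=6: ready={B,D,E,F,G} → run G
t=7: ready={B,D,E,F,G} → run G
t=8: ready={B,D,E,F} → run F
t=9: ready={B,D,E,F} → run F
t=10: ready={B,D,E,F} → run F
t=11: ready={B,D,E,F} → run F
t=12: ready={B,D,E} → run D
t=13: ready={B,D,E} → run D
t=14: ready={B,D,E} → run D
t=15: ready={B,D,E} → run D
t=16: ready={B,E} → run B
t=17: ready={B,E} → run B
t=18: ready={B,E} → run B
t=19: ready={E} → run E
t=20: ready={E} → run E
t=21: ready={E} → run E
t=22: ready={E} → run E
t=23: ready={E} → run E
t=24: (idle)
t=25: (idle)
t=26: (idle)
t=27: (idle)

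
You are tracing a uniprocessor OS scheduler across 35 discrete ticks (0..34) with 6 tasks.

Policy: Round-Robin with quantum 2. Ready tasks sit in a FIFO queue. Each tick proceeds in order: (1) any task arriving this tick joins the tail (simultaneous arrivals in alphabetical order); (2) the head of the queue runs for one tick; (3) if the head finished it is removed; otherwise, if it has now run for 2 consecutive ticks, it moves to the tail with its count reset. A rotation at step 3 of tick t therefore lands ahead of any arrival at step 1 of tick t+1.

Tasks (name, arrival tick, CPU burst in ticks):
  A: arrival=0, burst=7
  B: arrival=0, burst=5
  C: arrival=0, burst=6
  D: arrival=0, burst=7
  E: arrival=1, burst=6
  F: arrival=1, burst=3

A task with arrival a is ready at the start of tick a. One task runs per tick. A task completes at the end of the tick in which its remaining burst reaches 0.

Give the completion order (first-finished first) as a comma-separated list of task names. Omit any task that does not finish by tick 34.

completion order = F, B, C, E, A, D

t=0: queue=[A,B,C,D] q_used=0 → run A
t=1: queue=[A,B,C,D,E,F] q_used=1 → run A
t=2: queue=[B,C,D,E,F,A] q_used=0 → run B
t=3: queue=[B,C,D,E,F,A] q_used=1 → run B
t=4: queue=[C,D,E,F,A,B] q_used=0 → run C
t=5: queue=[C,D,E,F,A,B] q_used=1 → run C
t=6: queue=[D,E,F,A,B,C] q_used=0 → run D
t=7: queue=[D,E,F,A,B,C] q_used=1 → run D
t=8: queue=[E,F,A,B,C,D] q_used=0 → run E
t=9: queue=[E,F,A,B,C,D] q_used=1 → run E
t=10: queue=[F,A,B,C,D,E] q_used=0 → run F
t=11: queue=[F,A,B,C,D,E] q_used=1 → run F
t=12: queue=[A,B,C,D,E,F] q_used=0 → run A
t=13: queue=[A,B,C,D,E,F] q_used=1 → run A
t=14: queue=[B,C,D,E,F,A] q_used=0 → run B
t=15: queue=[B,C,D,E,F,A] q_used=1 → run B
t=16: queue=[C,D,E,F,A,B] q_used=0 → run C
t=17: queue=[C,D,E,F,A,B] q_used=1 → run C
t=18: queue=[D,E,F,A,B,C] q_used=0 → run D
t=19: queue=[D,E,F,A,B,C] q_used=1 → run D
t=20: queue=[E,F,A,B,C,D] q_used=0 → run E
t=21: queue=[E,F,A,B,C,D] q_used=1 → run E
t=22: queue=[F,A,B,C,D,E] q_used=0 → run F
t=23: queue=[A,B,C,D,E] q_used=0 → run A
t=24: queue=[A,B,C,D,E] q_used=1 → run A
t=25: queue=[B,C,D,E,A] q_used=0 → run B
t=26: queue=[C,D,E,A] q_used=0 → run C
t=27: queue=[C,D,E,A] q_used=1 → run C
t=28: queue=[D,E,A] q_used=0 → run D
t=29: queue=[D,E,A] q_used=1 → run D
t=30: queue=[E,A,D] q_used=0 → run E
t=31: queue=[E,A,D] q_used=1 → run E
t=32: queue=[A,D] q_used=0 → run A
t=33: queue=[D] q_used=0 → run D
t=34: (idle)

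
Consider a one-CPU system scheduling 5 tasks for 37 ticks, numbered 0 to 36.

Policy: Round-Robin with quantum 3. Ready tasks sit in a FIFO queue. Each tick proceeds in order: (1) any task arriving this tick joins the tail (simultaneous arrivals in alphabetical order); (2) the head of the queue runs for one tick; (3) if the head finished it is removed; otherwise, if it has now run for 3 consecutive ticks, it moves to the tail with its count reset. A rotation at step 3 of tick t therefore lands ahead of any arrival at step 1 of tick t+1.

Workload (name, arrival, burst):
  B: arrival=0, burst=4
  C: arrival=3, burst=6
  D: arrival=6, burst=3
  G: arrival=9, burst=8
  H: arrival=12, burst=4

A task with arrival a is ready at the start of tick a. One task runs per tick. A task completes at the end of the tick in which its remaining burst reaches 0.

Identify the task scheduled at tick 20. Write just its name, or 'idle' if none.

t=0: queue=[B] q_used=0 → run B
t=1: queue=[B] q_used=1 → run B
t=2: queue=[B] q_used=2 → run B
t=3: queue=[B,C] q_used=0 → run B
t=4: queue=[C] q_used=0 → run C
t=5: queue=[C] q_used=1 → run C
t=6: queue=[C,D] q_used=2 → run C
t=7: queue=[D,C] q_used=0 → run D
t=8: queue=[D,C] q_used=1 → run D
t=9: queue=[D,C,G] q_used=2 → run D
t=10: queue=[C,G] q_used=0 → run C
t=11: queue=[C,G] q_used=1 → run C
t=12: queue=[C,G,H] q_used=2 → run C
t=13: queue=[G,H] q_used=0 → run G
t=14: queue=[G,H] q_used=1 → run G
t=15: queue=[G,H] q_used=2 → run G
t=16: queue=[H,G] q_used=0 → run H
t=17: queue=[H,G] q_used=1 → run H
t=18: queue=[H,G] q_used=2 → run H
t=19: queue=[G,H] q_used=0 → run G
t=20: queue=[G,H] q_used=1 → run G
t=21: queue=[G,H] q_used=2 → run G
t=22: queue=[H,G] q_used=0 → run H
t=23: queue=[G] q_used=0 → run G
t=24: queue=[G] q_used=1 → run G
t=25: (idle)
t=26: (idle)
t=27: (idle)
t=28: (idle)
t=29: (idle)
t=30: (idle)
t=31: (idle)
t=32: (idle)
t=33: (idle)
t=34: (idle)
t=35: (idle)
t=36: (idle)

running at tick 20 = G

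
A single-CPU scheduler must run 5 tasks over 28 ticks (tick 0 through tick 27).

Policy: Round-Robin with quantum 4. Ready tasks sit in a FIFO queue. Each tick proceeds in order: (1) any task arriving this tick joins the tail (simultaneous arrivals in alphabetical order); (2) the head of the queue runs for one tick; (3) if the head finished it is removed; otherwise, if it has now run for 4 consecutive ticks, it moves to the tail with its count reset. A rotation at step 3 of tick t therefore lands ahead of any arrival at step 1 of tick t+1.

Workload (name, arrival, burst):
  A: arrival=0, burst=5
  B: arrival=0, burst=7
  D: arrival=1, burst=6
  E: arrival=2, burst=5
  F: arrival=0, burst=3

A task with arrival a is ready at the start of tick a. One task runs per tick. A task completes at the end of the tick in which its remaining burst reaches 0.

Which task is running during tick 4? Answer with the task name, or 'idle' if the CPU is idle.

running at tick 4 = B

t=0: queue=[A,B,F] q_used=0 → run A
t=1: queue=[A,B,F,D] q_used=1 → run A
t=2: queue=[A,B,F,D,E] q_used=2 → run A
t=3: queue=[A,B,F,D,E] q_used=3 → run A
t=4: queue=[B,F,D,E,A] q_used=0 → run B
t=5: queue=[B,F,D,E,A] q_used=1 → run B
t=6: queue=[B,F,D,E,A] q_used=2 → run B
t=7: queue=[B,F,D,E,A] q_used=3 → run B
t=8: queue=[F,D,E,A,B] q_used=0 → run F
t=9: queue=[F,D,E,A,B] q_used=1 → run F
t=10: queue=[F,D,E,A,B] q_used=2 → run F
t=11: queue=[D,E,A,B] q_used=0 → run D
t=12: queue=[D,E,A,B] q_used=1 → run D
t=13: queue=[D,E,A,B] q_used=2 → run D
t=14: queue=[D,E,A,B] q_used=3 → run D
t=15: queue=[E,A,B,D] q_used=0 → run E
t=16: queue=[E,A,B,D] q_used=1 → run E
t=17: queue=[E,A,B,D] q_used=2 → run E
t=18: queue=[E,A,B,D] q_used=3 → run E
t=19: queue=[A,B,D,E] q_used=0 → run A
t=20: queue=[B,D,E] q_used=0 → run B
t=21: queue=[B,D,E] q_used=1 → run B
t=22: queue=[B,D,E] q_used=2 → run B
t=23: queue=[D,E] q_used=0 → run D
t=24: queue=[D,E] q_used=1 → run D
t=25: queue=[E] q_used=0 → run E
t=26: (idle)
t=27: (idle)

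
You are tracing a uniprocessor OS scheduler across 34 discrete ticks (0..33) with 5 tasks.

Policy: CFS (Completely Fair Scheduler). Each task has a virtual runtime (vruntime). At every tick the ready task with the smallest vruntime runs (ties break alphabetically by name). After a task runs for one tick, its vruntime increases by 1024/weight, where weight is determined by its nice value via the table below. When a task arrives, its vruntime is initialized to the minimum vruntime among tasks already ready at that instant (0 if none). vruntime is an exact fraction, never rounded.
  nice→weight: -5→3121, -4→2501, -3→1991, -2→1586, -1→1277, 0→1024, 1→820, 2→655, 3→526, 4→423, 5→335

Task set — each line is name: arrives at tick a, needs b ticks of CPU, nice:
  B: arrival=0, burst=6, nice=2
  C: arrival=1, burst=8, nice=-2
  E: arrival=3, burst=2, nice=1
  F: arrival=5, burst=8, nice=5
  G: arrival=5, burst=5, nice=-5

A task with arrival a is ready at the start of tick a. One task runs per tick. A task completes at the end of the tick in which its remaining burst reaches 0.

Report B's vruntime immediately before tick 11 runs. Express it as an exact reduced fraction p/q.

t=0: vr[B=0] → run B
t=1: vr[B=1024/655 C=1024/655] → run B
t=2: vr[B=2048/655 C=1024/655] → run C
t=3: vr[B=2048/655 C=1147392/519415 E=1147392/519415] → run C
t=4: vr[B=2048/655 C=1482752/519415 E=1147392/519415] → run E
t=5: vr[B=2048/655 C=1482752/519415 E=14727424/4259203 F=1482752/519415 G=1482752/519415] → run C
t=6: vr[B=2048/655 C=1818112/519415 E=14727424/4259203 F=1482752/519415 G=1482752/519415] → run F
t=7: vr[B=2048/655 C=1818112/519415 E=14727424/4259203 F=205720576/34800805 G=1482752/519415] → run G
t=8: vr[B=2048/655 C=1818112/519415 E=14727424/4259203 F=205720576/34800805 G=5159549952/1621094215] → run B
t=9: vr[B=3072/655 C=1818112/519415 E=14727424/4259203 F=205720576/34800805 G=5159549952/1621094215] → run G
t=10: vr[B=3072/655 C=1818112/519415 E=14727424/4259203 F=205720576/34800805 G=5691430912/1621094215] → run E
t=11: vr[B=3072/655 C=1818112/519415 F=205720576/34800805 G=5691430912/1621094215] → run C
t=12: vr[B=3072/655 C=2153472/519415 F=205720576/34800805 G=5691430912/1621094215] → run G
t=13: vr[B=3072/655 C=2153472/519415 F=205720576/34800805 G=6223311872/1621094215] → run G
t=14: vr[B=3072/655 C=2153472/519415 F=205720576/34800805 G=6755192832/1621094215] → run C
t=15: vr[B=3072/655 C=2488832/519415 F=205720576/34800805 G=6755192832/1621094215] → run G
t=16: vr[B=3072/655 C=2488832/519415 F=205720576/34800805] → run B
t=17: vr[B=4096/655 C=2488832/519415 F=205720576/34800805] → run C
t=18: vr[B=4096/655 C=2824192/519415 F=205720576/34800805] → run C
t=19: vr[B=4096/655 C=3159552/519415 F=205720576/34800805] → run F
t=20: vr[B=4096/655 C=3159552/519415 F=312096768/34800805] → run C
t=21: vr[B=4096/655 F=312096768/34800805] → run B
t=22: vr[B=1024/131 F=312096768/34800805] → run B
t=23: vr[F=312096768/34800805] → run F
t=24: vr[F=83694592/6960161] → run F
t=25: vr[F=524849152/34800805] → run F
t=26: vr[F=631225344/34800805] → run F
t=27: vr[F=737601536/34800805] → run F
t=28: vr[F=843977728/34800805] → run F
t=29: (idle)
t=30: (idle)
t=31: (idle)
t=32: (idle)
t=33: (idle)

vruntime(B, start of tick 11) = 3072/655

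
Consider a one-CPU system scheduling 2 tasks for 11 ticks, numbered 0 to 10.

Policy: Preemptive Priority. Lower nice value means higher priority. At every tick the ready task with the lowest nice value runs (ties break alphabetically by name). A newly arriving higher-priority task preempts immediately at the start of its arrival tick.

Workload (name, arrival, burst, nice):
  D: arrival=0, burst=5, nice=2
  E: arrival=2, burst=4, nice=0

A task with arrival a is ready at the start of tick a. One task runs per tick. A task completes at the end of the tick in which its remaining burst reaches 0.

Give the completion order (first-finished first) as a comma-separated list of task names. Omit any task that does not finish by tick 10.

completion order = E, D

t=0: ready={D} → run D
t=1: ready={D} → run D
t=2: ready={D,E} → run E
t=3: ready={D,E} → run E
t=4: ready={D,E} → run E
t=5: ready={D,E} → run E
t=6: ready={D} → run D
t=7: ready={D} → run D
t=8: ready={D} → run D
t=9: (idle)
t=10: (idle)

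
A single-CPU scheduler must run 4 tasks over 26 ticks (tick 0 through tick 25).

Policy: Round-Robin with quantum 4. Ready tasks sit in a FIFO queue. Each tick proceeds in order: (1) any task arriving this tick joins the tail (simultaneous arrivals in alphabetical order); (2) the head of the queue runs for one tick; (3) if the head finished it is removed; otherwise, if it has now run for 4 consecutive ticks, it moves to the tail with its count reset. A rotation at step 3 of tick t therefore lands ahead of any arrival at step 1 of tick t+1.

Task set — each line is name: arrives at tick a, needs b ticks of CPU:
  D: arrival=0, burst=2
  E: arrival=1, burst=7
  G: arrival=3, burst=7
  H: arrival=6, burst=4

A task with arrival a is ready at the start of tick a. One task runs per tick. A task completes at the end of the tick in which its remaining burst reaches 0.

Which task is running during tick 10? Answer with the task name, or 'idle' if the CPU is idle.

running at tick 10 = E

t=0: queue=[D] q_used=0 → run D
t=1: queue=[D,E] q_used=1 → run D
t=2: queue=[E] q_used=0 → run E
t=3: queue=[E,G] q_used=1 → run E
t=4: queue=[E,G] q_used=2 → run E
t=5: queue=[E,G] q_used=3 → run E
t=6: queue=[G,E,H] q_used=0 → run G
t=7: queue=[G,E,H] q_used=1 → run G
t=8: queue=[G,E,H] q_used=2 → run G
t=9: queue=[G,E,H] q_used=3 → run G
t=10: queue=[E,H,G] q_used=0 → run E
t=11: queue=[E,H,G] q_used=1 → run E
t=12: queue=[E,H,G] q_used=2 → run E
t=13: queue=[H,G] q_used=0 → run H
t=14: queue=[H,G] q_used=1 → run H
t=15: queue=[H,G] q_used=2 → run H
t=16: queue=[H,G] q_used=3 → run H
t=17: queue=[G] q_used=0 → run G
t=18: queue=[G] q_used=1 → run G
t=19: queue=[G] q_used=2 → run G
t=20: (idle)
t=21: (idle)
t=22: (idle)
t=23: (idle)
t=24: (idle)
t=25: (idle)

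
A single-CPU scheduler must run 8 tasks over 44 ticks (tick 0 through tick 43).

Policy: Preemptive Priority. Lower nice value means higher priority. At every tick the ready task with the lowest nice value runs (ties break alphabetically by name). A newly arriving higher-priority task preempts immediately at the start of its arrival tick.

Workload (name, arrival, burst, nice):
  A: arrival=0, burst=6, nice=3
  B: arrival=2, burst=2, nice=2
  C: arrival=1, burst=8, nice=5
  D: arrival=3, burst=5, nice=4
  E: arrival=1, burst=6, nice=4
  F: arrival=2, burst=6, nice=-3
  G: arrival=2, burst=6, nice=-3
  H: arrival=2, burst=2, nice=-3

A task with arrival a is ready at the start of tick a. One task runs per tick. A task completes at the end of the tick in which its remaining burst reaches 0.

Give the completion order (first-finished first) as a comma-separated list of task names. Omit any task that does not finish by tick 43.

completion order = F, G, H, B, A, D, E, C

t=0: ready={A} → run A
t=1: ready={A,C,E} → run A
t=2: ready={A,B,C,E,F,G,H} → run F
t=3: ready={A,B,C,D,E,F,G,H} → run F
t=4: ready={A,B,C,D,E,F,G,H} → run F
t=5: ready={A,B,C,D,E,F,G,H} → run F
t=6: ready={A,B,C,D,E,F,G,H} → run F
t=7: ready={A,B,C,D,E,F,G,H} → run F
t=8: ready={A,B,C,D,E,G,H} → run G
t=9: ready={A,B,C,D,E,G,H} → run G
t=10: ready={A,B,C,D,E,G,H} → run G
t=11: ready={A,B,C,D,E,G,H} → run G
t=12: ready={A,B,C,D,E,G,H} → run G
t=13: ready={A,B,C,D,E,G,H} → run G
t=14: ready={A,B,C,D,E,H} → run H
t=15: ready={A,B,C,D,E,H} → run H
t=16: ready={A,B,C,D,E} → run B
t=17: ready={A,B,C,D,E} → run B
t=18: ready={A,C,D,E} → run A
t=19: ready={A,C,D,E} → run A
t=20: ready={A,C,D,E} → run A
t=21: ready={A,C,D,E} → run A
t=22: ready={C,D,E} → run D
t=23: ready={C,D,E} → run D
t=24: ready={C,D,E} → run D
t=25: ready={C,D,E} → run D
t=26: ready={C,D,E} → run D
t=27: ready={C,E} → run E
t=28: ready={C,E} → run E
t=29: ready={C,E} → run E
t=30: ready={C,E} → run E
t=31: ready={C,E} → run E
t=32: ready={C,E} → run E
t=33: ready={C} → run C
t=34: ready={C} → run C
t=35: ready={C} → run C
t=36: ready={C} → run C
t=37: ready={C} → run C
t=38: ready={C} → run C
t=39: ready={C} → run C
t=40: ready={C} → run C
t=41: (idle)
t=42: (idle)
t=43: (idle)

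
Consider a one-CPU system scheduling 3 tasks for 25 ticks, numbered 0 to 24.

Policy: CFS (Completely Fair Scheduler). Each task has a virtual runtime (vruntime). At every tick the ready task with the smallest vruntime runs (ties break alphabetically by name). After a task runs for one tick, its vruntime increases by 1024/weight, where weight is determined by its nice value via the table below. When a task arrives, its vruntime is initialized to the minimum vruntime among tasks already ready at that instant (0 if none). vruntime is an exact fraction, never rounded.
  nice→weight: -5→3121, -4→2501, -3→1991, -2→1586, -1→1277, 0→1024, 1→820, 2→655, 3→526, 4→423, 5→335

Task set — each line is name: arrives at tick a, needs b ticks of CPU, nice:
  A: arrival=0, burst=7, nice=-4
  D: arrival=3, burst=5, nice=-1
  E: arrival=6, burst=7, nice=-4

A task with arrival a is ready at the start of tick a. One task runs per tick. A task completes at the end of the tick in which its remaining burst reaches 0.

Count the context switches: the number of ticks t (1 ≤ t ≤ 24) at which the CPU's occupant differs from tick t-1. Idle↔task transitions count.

t=0: vr[A=0] → run A
t=1: vr[A=1024/2501] → run A
t=2: vr[A=2048/2501] → run A
t=3: vr[A=3072/2501 D=3072/2501] → run A
t=4: vr[A=4096/2501 D=3072/2501] → run D
t=5: vr[A=4096/2501 D=6483968/3193777] → run A
t=6: vr[A=5120/2501 D=6483968/3193777 E=6483968/3193777] → run D
t=7: vr[A=5120/2501 D=9044992/3193777 E=6483968/3193777] → run E
t=8: vr[A=5120/2501 D=9044992/3193777 E=7791616/3193777] → run A
t=9: vr[A=6144/2501 D=9044992/3193777 E=7791616/3193777] → run E
t=10: vr[A=6144/2501 D=9044992/3193777 E=9099264/3193777] → run A
t=11: vr[D=9044992/3193777 E=9099264/3193777] → run D
t=12: vr[D=11606016/3193777 E=9099264/3193777] → run E
t=13: vr[D=11606016/3193777 E=10406912/3193777] → run E
t=14: vr[D=11606016/3193777 E=11714560/3193777] → run D
t=15: vr[D=14167040/3193777 E=11714560/3193777] → run E
t=16: vr[D=14167040/3193777 E=13022208/3193777] → run E
t=17: vr[D=14167040/3193777 E=14329856/3193777] → run D
t=18: vr[E=14329856/3193777] → run E
t=19: (idle)
t=20: (idle)
t=21: (idle)
t=22: (idle)
t=23: (idle)
t=24: (idle)

context switches = 14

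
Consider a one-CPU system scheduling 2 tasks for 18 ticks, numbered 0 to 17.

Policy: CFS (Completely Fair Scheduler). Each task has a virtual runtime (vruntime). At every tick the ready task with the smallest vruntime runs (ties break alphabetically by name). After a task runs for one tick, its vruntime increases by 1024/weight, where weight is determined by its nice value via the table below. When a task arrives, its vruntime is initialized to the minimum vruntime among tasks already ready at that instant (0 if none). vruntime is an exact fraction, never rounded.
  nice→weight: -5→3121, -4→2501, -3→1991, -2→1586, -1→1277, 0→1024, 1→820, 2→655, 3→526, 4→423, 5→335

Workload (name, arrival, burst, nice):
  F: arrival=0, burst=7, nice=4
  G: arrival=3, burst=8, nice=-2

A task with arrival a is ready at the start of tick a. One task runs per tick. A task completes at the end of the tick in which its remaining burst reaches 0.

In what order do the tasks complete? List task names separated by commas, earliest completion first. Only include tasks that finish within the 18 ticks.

completion order = G, F

t=0: vr[F=0] → run F
t=1: vr[F=1024/423] → run F
t=2: vr[F=2048/423] → run F
t=3: vr[F=1024/141 G=1024/141] → run F
t=4: vr[F=4096/423 G=1024/141] → run G
t=5: vr[F=4096/423 G=884224/111813] → run G
t=6: vr[F=4096/423 G=956416/111813] → run G
t=7: vr[F=4096/423 G=1028608/111813] → run G
t=8: vr[F=4096/423 G=1100800/111813] → run F
t=9: vr[F=5120/423 G=1100800/111813] → run G
t=10: vr[F=5120/423 G=1172992/111813] → run G
t=11: vr[F=5120/423 G=1245184/111813] → run G
t=12: vr[F=5120/423 G=1317376/111813] → run G
t=13: vr[F=5120/423] → run F
t=14: vr[F=2048/141] → run F
t=15: (idle)
t=16: (idle)
t=17: (idle)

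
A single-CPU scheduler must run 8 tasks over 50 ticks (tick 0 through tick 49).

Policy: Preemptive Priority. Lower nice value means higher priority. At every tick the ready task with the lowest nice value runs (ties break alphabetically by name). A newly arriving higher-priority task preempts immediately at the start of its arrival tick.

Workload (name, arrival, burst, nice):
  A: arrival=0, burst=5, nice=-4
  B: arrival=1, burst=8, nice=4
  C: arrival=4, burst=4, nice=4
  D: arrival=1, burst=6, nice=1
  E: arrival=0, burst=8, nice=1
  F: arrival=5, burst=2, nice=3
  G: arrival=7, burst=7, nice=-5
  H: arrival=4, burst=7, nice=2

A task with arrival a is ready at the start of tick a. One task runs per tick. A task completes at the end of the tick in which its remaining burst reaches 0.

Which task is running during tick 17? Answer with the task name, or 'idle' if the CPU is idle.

t=0: ready={A,E} → run A
t=1: ready={A,B,D,E} → run A
t=2: ready={A,B,D,E} → run A
t=3: ready={A,B,D,E} → run A
t=4: ready={A,B,C,D,E,H} → run A
t=5: ready={B,C,D,E,F,H} → run D
t=6: ready={B,C,D,E,F,H} → run D
t=7: ready={B,C,D,E,F,G,H} → run G
t=8: ready={B,C,D,E,F,G,H} → run G
t=9: ready={B,C,D,E,F,G,H} → run G
t=10: ready={B,C,D,E,F,G,H} → run G
t=11: ready={B,C,D,E,F,G,H} → run G
t=12: ready={B,C,D,E,F,G,H} → run G
t=13: ready={B,C,D,E,F,G,H} → run G
t=14: ready={B,C,D,E,F,H} → run D
t=15: ready={B,C,D,E,F,H} → run D
t=16: ready={B,C,D,E,F,H} → run D
t=17: ready={B,C,D,E,F,H} → run D
t=18: ready={B,C,E,F,H} → run E
t=19: ready={B,C,E,F,H} → run E
t=20: ready={B,C,E,F,H} → run E
t=21: ready={B,C,E,F,H} → run E
t=22: ready={B,C,E,F,H} → run E
t=23: ready={B,C,E,F,H} → run E
t=24: ready={B,C,E,F,H} → run E
t=25: ready={B,C,E,F,H} → run E
t=26: ready={B,C,F,H} → run H
t=27: ready={B,C,F,H} → run H
t=28: ready={B,C,F,H} → run H
t=29: ready={B,C,F,H} → run H
t=30: ready={B,C,F,H} → run H
t=31: ready={B,C,F,H} → run H
t=32: ready={B,C,F,H} → run H
t=33: ready={B,C,F} → run F
t=34: ready={B,C,F} → run F
t=35: ready={B,C} → run B
t=36: ready={B,C} → run B
t=37: ready={B,C} → run B
t=38: ready={B,C} → run B
t=39: ready={B,C} → run B
t=40: ready={B,C} → run B
t=41: ready={B,C} → run B
t=42: ready={B,C} → run B
t=43: ready={C} → run C
t=44: ready={C} → run C
t=45: ready={C} → run C
t=46: ready={C} → run C
t=47: (idle)
t=48: (idle)
t=49: (idle)

running at tick 17 = D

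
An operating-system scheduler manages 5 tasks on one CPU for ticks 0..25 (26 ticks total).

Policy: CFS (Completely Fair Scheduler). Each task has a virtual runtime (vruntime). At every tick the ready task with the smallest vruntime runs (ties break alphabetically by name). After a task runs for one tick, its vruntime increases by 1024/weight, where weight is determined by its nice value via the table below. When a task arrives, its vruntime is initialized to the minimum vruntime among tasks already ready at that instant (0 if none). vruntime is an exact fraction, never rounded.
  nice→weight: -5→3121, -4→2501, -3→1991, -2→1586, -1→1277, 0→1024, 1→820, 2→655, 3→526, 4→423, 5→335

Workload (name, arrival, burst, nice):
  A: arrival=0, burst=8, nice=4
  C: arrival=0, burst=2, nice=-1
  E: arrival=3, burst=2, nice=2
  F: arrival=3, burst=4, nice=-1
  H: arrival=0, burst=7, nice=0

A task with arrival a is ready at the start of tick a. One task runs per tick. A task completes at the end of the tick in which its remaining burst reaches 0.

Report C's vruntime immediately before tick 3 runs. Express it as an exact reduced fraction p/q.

vruntime(C, start of tick 3) = 1024/1277

t=0: vr[A=0 C=0 H=0] → run A
t=1: vr[A=1024/423 C=0 H=0] → run C
t=2: vr[A=1024/423 C=1024/1277 H=0] → run H
t=3: vr[A=1024/423 C=1024/1277 E=1024/1277 F=1024/1277 H=1] → run C
t=4: vr[A=1024/423 E=1024/1277 F=1024/1277 H=1] → run E
t=5: vr[A=1024/423 E=1978368/836435 F=1024/1277 H=1] → run F
t=6: vr[A=1024/423 E=1978368/836435 F=2048/1277 H=1] → run H
t=7: vr[A=1024/423 E=1978368/836435 F=2048/1277 H=2] → run F
t=8: vr[A=1024/423 E=1978368/836435 F=3072/1277 H=2] → run H
t=9: vr[A=1024/423 E=1978368/836435 F=3072/1277 H=3] → run E
t=10: vr[A=1024/423 F=3072/1277 H=3] → run F
t=11: vr[A=1024/423 F=4096/1277 H=3] → run A
t=12: vr[A=2048/423 F=4096/1277 H=3] → run H
t=13: vr[A=2048/423 F=4096/1277 H=4] → run F
t=14: vr[A=2048/423 H=4] → run H
t=15: vr[A=2048/423 H=5] → run A
t=16: vr[A=1024/141 H=5] → run H
t=17: vr[A=1024/141 H=6] → run H
t=18: vr[A=1024/141] → run A
t=19: vr[A=4096/423] → run A
t=20: vr[A=5120/423] → run A
t=21: vr[A=2048/141] → run A
t=22: vr[A=7168/423] → run A
t=23: (idle)
t=24: (idle)
t=25: (idle)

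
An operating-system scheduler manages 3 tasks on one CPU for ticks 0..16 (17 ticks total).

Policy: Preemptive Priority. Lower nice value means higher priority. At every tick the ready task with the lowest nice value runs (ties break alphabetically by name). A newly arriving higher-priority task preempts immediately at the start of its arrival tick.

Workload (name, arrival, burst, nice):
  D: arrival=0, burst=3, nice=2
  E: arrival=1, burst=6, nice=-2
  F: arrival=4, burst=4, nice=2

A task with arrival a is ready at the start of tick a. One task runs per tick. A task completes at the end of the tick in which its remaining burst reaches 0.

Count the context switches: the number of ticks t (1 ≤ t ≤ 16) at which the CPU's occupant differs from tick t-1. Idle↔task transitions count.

context switches = 4

t=0: ready={D} → run D
t=1: ready={D,E} → run E
t=2: ready={D,E} → run E
t=3: ready={D,E} → run E
t=4: ready={D,E,F} → run E
t=5: ready={D,E,F} → run E
t=6: ready={D,E,F} → run E
t=7: ready={D,F} → run D
t=8: ready={D,F} → run D
t=9: ready={F} → run F
t=10: ready={F} → run F
t=11: ready={F} → run F
t=12: ready={F} → run F
t=13: (idle)
t=14: (idle)
t=15: (idle)
t=16: (idle)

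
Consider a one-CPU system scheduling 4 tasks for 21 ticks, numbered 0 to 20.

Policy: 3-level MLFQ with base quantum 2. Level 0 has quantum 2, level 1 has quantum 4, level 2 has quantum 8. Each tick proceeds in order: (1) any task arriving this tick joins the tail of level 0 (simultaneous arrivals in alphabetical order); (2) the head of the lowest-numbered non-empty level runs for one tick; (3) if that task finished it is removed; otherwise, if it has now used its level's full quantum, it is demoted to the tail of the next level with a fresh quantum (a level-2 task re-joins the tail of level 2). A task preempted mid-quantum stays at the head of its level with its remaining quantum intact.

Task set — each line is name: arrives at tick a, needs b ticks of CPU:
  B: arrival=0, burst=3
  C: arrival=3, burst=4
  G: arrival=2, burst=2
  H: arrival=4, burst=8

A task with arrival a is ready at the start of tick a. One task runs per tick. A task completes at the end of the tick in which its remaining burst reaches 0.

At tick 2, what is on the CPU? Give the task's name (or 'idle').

running at tick 2 = G

t=0: L0/L1/L2 = B/-/- → run B
t=1: L0/L1/L2 = B/-/- → run B
t=2: L0/L1/L2 = G/B/- → run G
t=3: L0/L1/L2 = GC/B/- → run G
t=4: L0/L1/L2 = CH/B/- → run C
t=5: L0/L1/L2 = CH/B/- → run C
t=6: L0/L1/L2 = H/BC/- → run H
t=7: L0/L1/L2 = H/BC/- → run H
t=8: L0/L1/L2 = -/BCH/- → run B
t=9: L0/L1/L2 = -/CH/- → run C
t=10: L0/L1/L2 = -/CH/- → run C
t=11: L0/L1/L2 = -/H/- → run H
t=12: L0/L1/L2 = -/H/- → run H
t=13: L0/L1/L2 = -/H/- → run H
t=14: L0/L1/L2 = -/H/- → run H
t=15: L0/L1/L2 = -/-/H → run H
t=16: L0/L1/L2 = -/-/H → run H
t=17: (idle)
t=18: (idle)
t=19: (idle)
t=20: (idle)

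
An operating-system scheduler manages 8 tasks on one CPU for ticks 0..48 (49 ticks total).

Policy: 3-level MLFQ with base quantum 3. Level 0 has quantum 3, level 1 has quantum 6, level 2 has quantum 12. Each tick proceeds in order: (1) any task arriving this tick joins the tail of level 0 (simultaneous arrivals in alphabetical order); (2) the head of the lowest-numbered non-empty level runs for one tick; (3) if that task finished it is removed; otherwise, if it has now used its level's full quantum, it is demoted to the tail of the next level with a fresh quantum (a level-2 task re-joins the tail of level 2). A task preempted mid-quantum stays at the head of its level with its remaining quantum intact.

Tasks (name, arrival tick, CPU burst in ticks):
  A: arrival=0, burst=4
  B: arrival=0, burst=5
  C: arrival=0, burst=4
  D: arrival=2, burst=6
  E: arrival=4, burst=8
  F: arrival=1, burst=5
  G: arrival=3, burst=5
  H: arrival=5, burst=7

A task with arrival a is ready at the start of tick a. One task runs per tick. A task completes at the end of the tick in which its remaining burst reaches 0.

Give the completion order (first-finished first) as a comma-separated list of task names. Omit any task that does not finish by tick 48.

completion order = A, B, C, F, D, G, E, H

t=0: L0/L1/L2 = ABC/-/- → run A
t=1: L0/L1/L2 = ABCF/-/- → run A
t=2: L0/L1/L2 = ABCFD/-/- → run A
t=3: L0/L1/L2 = BCFDG/A/- → run B
t=4: L0/L1/L2 = BCFDGE/A/- → run B
t=5: L0/L1/L2 = BCFDGEH/A/- → run B
t=6: L0/L1/L2 = CFDGEH/AB/- → run C
t=7: L0/L1/L2 = CFDGEH/AB/- → run C
t=8: L0/L1/L2 = CFDGEH/AB/- → run C
t=9: L0/L1/L2 = FDGEH/ABC/- → run F
t=10: L0/L1/L2 = FDGEH/ABC/- → run F
t=11: L0/L1/L2 = FDGEH/ABC/- → run F
t=12: L0/L1/L2 = DGEH/ABCF/- → run D
t=13: L0/L1/L2 = DGEH/ABCF/- → run D
t=14: L0/L1/L2 = DGEH/ABCF/- → run D
t=15: L0/L1/L2 = GEH/ABCFD/- → run G
t=16: L0/L1/L2 = GEH/ABCFD/- → run G
t=17: L0/L1/L2 = GEH/ABCFD/- → run G
t=18: L0/L1/L2 = EH/ABCFDG/- → run E
t=19: L0/L1/L2 = EH/ABCFDG/- → run E
t=20: L0/L1/L2 = EH/ABCFDG/- → run E
t=21: L0/L1/L2 = H/ABCFDGE/- → run H
t=22: L0/L1/L2 = H/ABCFDGE/- → run H
t=23: L0/L1/L2 = H/ABCFDGE/- → run H
t=24: L0/L1/L2 = -/ABCFDGEH/- → run A
t=25: L0/L1/L2 = -/BCFDGEH/- → run B
t=26: L0/L1/L2 = -/BCFDGEH/- → run B
t=27: L0/L1/L2 = -/CFDGEH/- → run C
t=28: L0/L1/L2 = -/FDGEH/- → run F
t=29: L0/L1/L2 = -/FDGEH/- → run F
t=30: L0/L1/L2 = -/DGEH/- → run D
t=31: L0/L1/L2 = -/DGEH/- → run D
t=32: L0/L1/L2 = -/DGEH/- → run D
t=33: L0/L1/L2 = -/GEH/- → run G
t=34: L0/L1/L2 = -/GEH/- → run G
t=35: L0/L1/L2 = -/EH/- → run E
t=36: L0/L1/L2 = -/EH/- → run E
t=37: L0/L1/L2 = -/EH/- → run E
t=38: L0/L1/L2 = -/EH/- → run E
t=39: L0/L1/L2 = -/EH/- → run E
t=40: L0/L1/L2 = -/H/- → run H
t=41: L0/L1/L2 = -/H/- → run H
t=42: L0/L1/L2 = -/H/- → run H
t=43: L0/L1/L2 = -/H/- → run H
t=44: (idle)
t=45: (idle)
t=46: (idle)
t=47: (idle)
t=48: (idle)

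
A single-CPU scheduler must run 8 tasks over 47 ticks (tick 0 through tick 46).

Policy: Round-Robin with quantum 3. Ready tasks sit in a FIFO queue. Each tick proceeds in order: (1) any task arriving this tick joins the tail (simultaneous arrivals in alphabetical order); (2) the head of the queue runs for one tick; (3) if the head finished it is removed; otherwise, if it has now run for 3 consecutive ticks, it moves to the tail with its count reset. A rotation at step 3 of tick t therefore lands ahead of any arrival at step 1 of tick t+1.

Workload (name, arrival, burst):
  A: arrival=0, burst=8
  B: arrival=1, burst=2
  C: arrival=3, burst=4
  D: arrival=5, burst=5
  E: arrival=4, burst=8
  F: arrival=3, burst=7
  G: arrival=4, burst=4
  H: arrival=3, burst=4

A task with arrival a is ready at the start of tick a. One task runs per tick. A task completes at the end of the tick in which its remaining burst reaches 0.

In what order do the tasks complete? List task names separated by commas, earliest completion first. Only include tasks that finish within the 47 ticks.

completion order = B, A, C, H, G, D, F, E

t=0: queue=[A] q_used=0 → run A
t=1: queue=[A,B] q_used=1 → run A
t=2: queue=[A,B] q_used=2 → run A
t=3: queue=[B,A,C,F,H] q_used=0 → run B
t=4: queue=[B,A,C,F,H,E,G] q_used=1 → run B
t=5: queue=[A,C,F,H,E,G,D] q_used=0 → run A
t=6: queue=[A,C,F,H,E,G,D] q_used=1 → run A
t=7: queue=[A,C,F,H,E,G,D] q_used=2 → run A
t=8: queue=[C,F,H,E,G,D,A] q_used=0 → run C
t=9: queue=[C,F,H,E,G,D,A] q_used=1 → run C
t=10: queue=[C,F,H,E,G,D,A] q_used=2 → run C
t=11: queue=[F,H,E,G,D,A,C] q_used=0 → run F
t=12: queue=[F,H,E,G,D,A,C] q_used=1 → run F
t=13: queue=[F,H,E,G,D,A,C] q_used=2 → run F
t=14: queue=[H,E,G,D,A,C,F] q_used=0 → run H
t=15: queue=[H,E,G,D,A,C,F] q_used=1 → run H
t=16: queue=[H,E,G,D,A,C,F] q_used=2 → run H
t=17: queue=[E,G,D,A,C,F,H] q_used=0 → run E
t=18: queue=[E,G,D,A,C,F,H] q_used=1 → run E
t=19: queue=[E,G,D,A,C,F,H] q_used=2 → run E
t=20: queue=[G,D,A,C,F,H,E] q_used=0 → run G
t=21: queue=[G,D,A,C,F,H,E] q_used=1 → run G
t=22: queue=[G,D,A,C,F,H,E] q_used=2 → run G
t=23: queue=[D,A,C,F,H,E,G] q_used=0 → run D
t=24: queue=[D,A,C,F,H,E,G] q_used=1 → run D
t=25: queue=[D,A,C,F,H,E,G] q_used=2 → run D
t=26: queue=[A,C,F,H,E,G,D] q_used=0 → run A
t=27: queue=[A,C,F,H,E,G,D] q_used=1 → run A
t=28: queue=[C,F,H,E,G,D] q_used=0 → run C
t=29: queue=[F,H,E,G,D] q_used=0 → run F
t=30: queue=[F,H,E,G,D] q_used=1 → run F
t=31: queue=[F,H,E,G,D] q_used=2 → run F
t=32: queue=[H,E,G,D,F] q_used=0 → run H
t=33: queue=[E,G,D,F] q_used=0 → run E
t=34: queue=[E,G,D,F] q_used=1 → run E
t=35: queue=[E,G,D,F] q_used=2 → run E
t=36: queue=[G,D,F,E] q_used=0 → run G
t=37: queue=[D,F,E] q_used=0 → run D
t=38: queue=[D,F,E] q_used=1 → run D
t=39: queue=[F,E] q_used=0 → run F
t=40: queue=[E] q_used=0 → run E
t=41: queue=[E] q_used=1 → run E
t=42: (idle)
t=43: (idle)
t=44: (idle)
t=45: (idle)
t=46: (idle)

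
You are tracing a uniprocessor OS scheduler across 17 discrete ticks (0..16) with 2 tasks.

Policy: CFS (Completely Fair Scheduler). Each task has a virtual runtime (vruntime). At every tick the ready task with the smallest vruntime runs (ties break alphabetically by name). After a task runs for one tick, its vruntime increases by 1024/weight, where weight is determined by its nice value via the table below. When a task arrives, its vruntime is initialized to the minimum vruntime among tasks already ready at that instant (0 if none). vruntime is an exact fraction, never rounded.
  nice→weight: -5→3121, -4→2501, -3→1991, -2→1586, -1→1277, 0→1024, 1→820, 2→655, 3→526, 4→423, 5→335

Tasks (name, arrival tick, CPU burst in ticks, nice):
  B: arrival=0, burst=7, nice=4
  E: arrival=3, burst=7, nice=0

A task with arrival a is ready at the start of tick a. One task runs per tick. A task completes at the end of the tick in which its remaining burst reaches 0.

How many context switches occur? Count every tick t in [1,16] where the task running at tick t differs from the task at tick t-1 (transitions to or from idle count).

t=0: vr[B=0] → run B
t=1: vr[B=1024/423] → run B
t=2: vr[B=2048/423] → run B
t=3: vr[B=1024/141 E=1024/141] → run B
t=4: vr[B=4096/423 E=1024/141] → run E
t=5: vr[B=4096/423 E=1165/141] → run E
t=6: vr[B=4096/423 E=1306/141] → run E
t=7: vr[B=4096/423 E=1447/141] → run B
t=8: vr[B=5120/423 E=1447/141] → run E
t=9: vr[B=5120/423 E=1588/141] → run E
t=10: vr[B=5120/423 E=1729/141] → run B
t=11: vr[B=2048/141 E=1729/141] → run E
t=12: vr[B=2048/141 E=1870/141] → run E
t=13: vr[B=2048/141] → run B
t=14: (idle)
t=15: (idle)
t=16: (idle)

context switches = 7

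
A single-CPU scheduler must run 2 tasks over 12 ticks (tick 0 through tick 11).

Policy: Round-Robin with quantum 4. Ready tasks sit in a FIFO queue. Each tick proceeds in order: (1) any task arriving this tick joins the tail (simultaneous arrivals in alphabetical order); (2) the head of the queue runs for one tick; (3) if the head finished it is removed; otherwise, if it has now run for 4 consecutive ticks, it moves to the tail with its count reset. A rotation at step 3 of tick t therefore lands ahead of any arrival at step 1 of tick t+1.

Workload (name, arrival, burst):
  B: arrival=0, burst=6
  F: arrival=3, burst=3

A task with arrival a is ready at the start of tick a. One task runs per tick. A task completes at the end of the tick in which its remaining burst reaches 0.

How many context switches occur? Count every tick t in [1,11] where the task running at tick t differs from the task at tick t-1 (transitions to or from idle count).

t=0: queue=[B] q_used=0 → run B
t=1: queue=[B] q_used=1 → run B
t=2: queue=[B] q_used=2 → run B
t=3: queue=[B,F] q_used=3 → run B
t=4: queue=[F,B] q_used=0 → run F
t=5: queue=[F,B] q_used=1 → run F
t=6: queue=[F,B] q_used=2 → run F
t=7: queue=[B] q_used=0 → run B
t=8: queue=[B] q_used=1 → run B
t=9: (idle)
t=10: (idle)
t=11: (idle)

context switches = 3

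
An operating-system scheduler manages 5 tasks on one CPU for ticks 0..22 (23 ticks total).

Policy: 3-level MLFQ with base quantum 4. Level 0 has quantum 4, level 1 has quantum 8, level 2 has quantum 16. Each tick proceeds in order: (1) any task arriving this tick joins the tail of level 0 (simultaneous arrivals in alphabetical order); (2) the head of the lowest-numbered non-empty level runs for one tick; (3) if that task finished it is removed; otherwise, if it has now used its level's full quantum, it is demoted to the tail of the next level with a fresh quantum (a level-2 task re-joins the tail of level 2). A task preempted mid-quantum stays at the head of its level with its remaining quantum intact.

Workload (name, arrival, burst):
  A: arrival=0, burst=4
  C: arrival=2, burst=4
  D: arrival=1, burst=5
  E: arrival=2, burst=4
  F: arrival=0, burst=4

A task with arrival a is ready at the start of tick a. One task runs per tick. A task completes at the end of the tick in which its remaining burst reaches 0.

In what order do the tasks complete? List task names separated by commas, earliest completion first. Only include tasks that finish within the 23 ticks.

t=0: L0/L1/L2 = AF/-/- → run A
t=1: L0/L1/L2 = AFD/-/- → run A
t=2: L0/L1/L2 = AFDCE/-/- → run A
t=3: L0/L1/L2 = AFDCE/-/- → run A
t=4: L0/L1/L2 = FDCE/-/- → run F
t=5: L0/L1/L2 = FDCE/-/- → run F
t=6: L0/L1/L2 = FDCE/-/- → run F
t=7: L0/L1/L2 = FDCE/-/- → run F
t=8: L0/L1/L2 = DCE/-/- → run D
t=9: L0/L1/L2 = DCE/-/- → run D
t=10: L0/L1/L2 = DCE/-/- → run D
t=11: L0/L1/L2 = DCE/-/- → run D
t=12: L0/L1/L2 = CE/D/- → run C
t=13: L0/L1/L2 = CE/D/- → run C
t=14: L0/L1/L2 = CE/D/- → run C
t=15: L0/L1/L2 = CE/D/- → run C
t=16: L0/L1/L2 = E/D/- → run E
t=17: L0/L1/L2 = E/D/- → run E
t=18: L0/L1/L2 = E/D/- → run E
t=19: L0/L1/L2 = E/D/- → run E
t=20: L0/L1/L2 = -/D/- → run D
t=21: (idle)
t=22: (idle)

completion order = A, F, C, E, D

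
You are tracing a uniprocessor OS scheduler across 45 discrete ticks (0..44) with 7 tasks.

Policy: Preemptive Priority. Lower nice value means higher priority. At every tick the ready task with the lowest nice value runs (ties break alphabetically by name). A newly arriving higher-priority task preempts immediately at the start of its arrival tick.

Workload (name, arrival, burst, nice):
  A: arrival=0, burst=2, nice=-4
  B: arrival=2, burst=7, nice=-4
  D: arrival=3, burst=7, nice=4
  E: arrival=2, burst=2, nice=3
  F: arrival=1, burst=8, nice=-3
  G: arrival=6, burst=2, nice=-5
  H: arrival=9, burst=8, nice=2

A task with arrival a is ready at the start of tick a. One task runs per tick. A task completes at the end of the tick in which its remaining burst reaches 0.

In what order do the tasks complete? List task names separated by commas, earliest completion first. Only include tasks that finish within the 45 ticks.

t=0: ready={A} → run A
t=1: ready={A,F} → run A
t=2: ready={B,E,F} → run B
t=3: ready={B,D,E,F} → run B
t=4: ready={B,D,E,F} → run B
t=5: ready={B,D,E,F} → run B
t=6: ready={B,D,E,F,G} → run G
t=7: ready={B,D,E,F,G} → run G
t=8: ready={B,D,E,F} → run B
t=9: ready={B,D,E,F,H} → run B
t=10: ready={B,D,E,F,H} → run B
t=11: ready={D,E,F,H} → run F
t=12: ready={D,E,F,H} → run F
t=13: ready={D,E,F,H} → run F
t=14: ready={D,E,F,H} → run F
t=15: ready={D,E,F,H} → run F
t=16: ready={D,E,F,H} → run F
t=17: ready={D,E,F,H} → run F
t=18: ready={D,E,F,H} → run F
t=19: ready={D,E,H} → run H
t=20: ready={D,E,H} → run H
t=21: ready={D,E,H} → run H
t=22: ready={D,E,H} → run H
t=23: ready={D,E,H} → run H
t=24: ready={D,E,H} → run H
t=25: ready={D,E,H} → run H
t=26: ready={D,E,H} → run H
t=27: ready={D,E} → run E
t=28: ready={D,E} → run E
t=29: ready={D} → run D
t=30: ready={D} → run D
t=31: ready={D} → run D
t=32: ready={D} → run D
t=33: ready={D} → run D
t=34: ready={D} → run D
t=35: ready={D} → run D
t=36: (idle)
t=37: (idle)
t=38: (idle)
t=39: (idle)
t=40: (idle)
t=41: (idle)
t=42: (idle)
t=43: (idle)
t=44: (idle)

completion order = A, G, B, F, H, E, D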